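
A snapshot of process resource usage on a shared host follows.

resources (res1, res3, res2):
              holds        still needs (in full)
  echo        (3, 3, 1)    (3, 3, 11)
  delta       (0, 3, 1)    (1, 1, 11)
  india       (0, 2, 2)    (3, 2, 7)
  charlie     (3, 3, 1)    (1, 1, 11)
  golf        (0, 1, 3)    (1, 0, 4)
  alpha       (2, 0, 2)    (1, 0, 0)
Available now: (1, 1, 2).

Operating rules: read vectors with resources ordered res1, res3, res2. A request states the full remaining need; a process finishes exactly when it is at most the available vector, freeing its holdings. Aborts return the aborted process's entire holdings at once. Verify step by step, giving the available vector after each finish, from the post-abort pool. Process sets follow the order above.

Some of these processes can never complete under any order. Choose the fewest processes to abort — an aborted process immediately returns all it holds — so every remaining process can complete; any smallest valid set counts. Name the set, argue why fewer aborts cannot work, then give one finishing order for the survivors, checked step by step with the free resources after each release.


Minimum abort set: echo and charlie.
Key observation: delta was stuck for good until echo and charlie gave back (6, 6, 2); in the order shown it finishes at step 4.
No one abort is enough; case by case: echo alone leaves delta blocked (short on res2); delta alone leaves echo blocked (short on res2); india alone leaves echo blocked (short on res2); charlie alone leaves echo blocked (short on res2); golf alone leaves echo blocked (short on res2); alpha alone leaves echo blocked (short on res2).
The survivors complete as golf, alpha, india, delta. Step-by-step check (starting from the post-abort pool):
  pool = (7, 7, 4)
  run golf (needs (1, 0, 4), free (7, 7, 4)); after release of (0, 1, 3) the pool is (7, 8, 7)
  run alpha (needs (1, 0, 0), free (7, 8, 7)); after release of (2, 0, 2) the pool is (9, 8, 9)
  run india (needs (3, 2, 7), free (9, 8, 9)); after release of (0, 2, 2) the pool is (9, 10, 11)
  run delta (needs (1, 1, 11), free (9, 10, 11)); after release of (0, 3, 1) the pool is (9, 13, 12)


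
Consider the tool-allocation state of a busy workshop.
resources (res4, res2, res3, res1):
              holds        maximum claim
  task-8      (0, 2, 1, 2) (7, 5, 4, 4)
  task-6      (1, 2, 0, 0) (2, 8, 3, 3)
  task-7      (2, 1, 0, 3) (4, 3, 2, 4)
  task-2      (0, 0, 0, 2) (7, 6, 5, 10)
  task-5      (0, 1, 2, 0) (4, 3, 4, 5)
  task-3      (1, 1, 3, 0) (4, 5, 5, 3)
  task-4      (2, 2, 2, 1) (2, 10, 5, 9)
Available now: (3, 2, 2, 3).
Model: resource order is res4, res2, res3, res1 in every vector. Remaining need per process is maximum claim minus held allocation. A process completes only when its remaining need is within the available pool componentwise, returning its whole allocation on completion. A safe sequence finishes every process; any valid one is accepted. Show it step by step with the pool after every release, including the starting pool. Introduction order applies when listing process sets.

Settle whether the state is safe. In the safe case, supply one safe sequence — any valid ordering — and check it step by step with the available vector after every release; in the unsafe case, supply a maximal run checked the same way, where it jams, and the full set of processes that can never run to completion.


UNSAFE — no complete ordering exists.
Key observation: after task-7, task-5, task-3 the pool peaks at (6, 5, 7, 6), and each blocked process is short somewhere: task-8 on res4; task-6 on res2; task-2 on res4, res2, res1; task-4 on res2, res1.
A maximal execution: task-7, task-5, task-3 — then nothing else fits. Walking it through:
  pool = (3, 2, 2, 3)
  task-7: need (2, 2, 2, 1) fits (3, 2, 2, 3); releases (2, 1, 0, 3), pool now (5, 3, 2, 6)
  task-5: need (4, 2, 2, 5) fits (5, 3, 2, 6); releases (0, 1, 2, 0), pool now (5, 4, 4, 6)
  task-3: need (3, 4, 2, 3) fits (5, 4, 4, 6); releases (1, 1, 3, 0), pool now (6, 5, 7, 6)
  task-8 cannot run: need (7, 3, 3, 2) vs free (6, 5, 7, 6) (insufficient res4)
  task-6 cannot run: need (1, 6, 3, 3) vs free (6, 5, 7, 6) (insufficient res2)
  task-2 cannot run: need (7, 6, 5, 8) vs free (6, 5, 7, 6) (insufficient res4, res2 and res1)
  task-4 cannot run: need (0, 8, 3, 8) vs free (6, 5, 7, 6) (insufficient res2 and res1)
Never able to finish: task-8, task-6, task-2 and task-4.


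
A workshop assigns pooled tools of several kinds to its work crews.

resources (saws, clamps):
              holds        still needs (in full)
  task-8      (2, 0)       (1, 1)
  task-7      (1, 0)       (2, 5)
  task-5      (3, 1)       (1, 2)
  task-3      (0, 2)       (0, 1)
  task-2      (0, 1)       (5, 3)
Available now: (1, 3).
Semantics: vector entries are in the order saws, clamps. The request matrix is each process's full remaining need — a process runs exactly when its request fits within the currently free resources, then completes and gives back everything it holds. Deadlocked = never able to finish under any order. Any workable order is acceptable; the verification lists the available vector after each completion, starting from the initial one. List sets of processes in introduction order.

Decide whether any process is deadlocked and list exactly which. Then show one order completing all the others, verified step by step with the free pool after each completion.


Nothing here is deadlocked.
Key observation: there is always a runnable process — task-8 first — so the state unwinds completely.
One completion order for the rest: task-8, task-5, task-3, task-2, task-7. Verifying each step:
  pool = (1, 3)
  task-8 needs (1, 1) <= (1, 3) -> finishes; pool += (2, 0) = (3, 3)
  task-5 needs (1, 2) <= (3, 3) -> finishes; pool += (3, 1) = (6, 4)
  task-3 needs (0, 1) <= (6, 4) -> finishes; pool += (0, 2) = (6, 6)
  task-2 needs (5, 3) <= (6, 6) -> finishes; pool += (0, 1) = (6, 7)
  task-7 needs (2, 5) <= (6, 7) -> finishes; pool += (1, 0) = (7, 7)


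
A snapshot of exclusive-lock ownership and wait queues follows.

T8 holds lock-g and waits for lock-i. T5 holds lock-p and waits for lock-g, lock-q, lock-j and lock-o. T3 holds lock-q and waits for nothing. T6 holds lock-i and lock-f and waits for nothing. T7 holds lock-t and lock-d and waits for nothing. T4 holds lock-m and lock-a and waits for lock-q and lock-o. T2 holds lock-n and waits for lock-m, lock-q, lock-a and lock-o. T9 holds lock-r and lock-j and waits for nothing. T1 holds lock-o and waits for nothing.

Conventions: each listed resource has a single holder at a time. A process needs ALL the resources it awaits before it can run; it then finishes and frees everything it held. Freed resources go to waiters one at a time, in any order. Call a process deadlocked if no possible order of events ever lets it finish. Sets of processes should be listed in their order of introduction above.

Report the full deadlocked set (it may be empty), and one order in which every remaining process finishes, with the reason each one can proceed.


The deadlocked set is empty.
Key observation: the wait relation is loop-free; peeling off processes with no waits unwinds the whole state.
One completion order for the rest: T1, T9, T6, T3, T8, T4, T5, T7, T2.
Walking it through:
  T1: no waits; runs immediately, freeing lock-o
  T9: no waits; runs immediately, freeing lock-r and lock-j
  T6: no waits; runs immediately, freeing lock-i and lock-f
  T3: no waits; runs immediately, freeing lock-q
  T8: everything it awaited (lock-i) is free; runs, freeing lock-g
  T4: everything it awaited (lock-q and lock-o) is free; runs, freeing lock-m and lock-a
  T5: everything it awaited (lock-g, lock-q, lock-j and lock-o) is free; runs, freeing lock-p
  T7: no waits; runs immediately, freeing lock-t and lock-d
  T2: everything it awaited (lock-m, lock-q, lock-a and lock-o) is free; runs, freeing lock-n


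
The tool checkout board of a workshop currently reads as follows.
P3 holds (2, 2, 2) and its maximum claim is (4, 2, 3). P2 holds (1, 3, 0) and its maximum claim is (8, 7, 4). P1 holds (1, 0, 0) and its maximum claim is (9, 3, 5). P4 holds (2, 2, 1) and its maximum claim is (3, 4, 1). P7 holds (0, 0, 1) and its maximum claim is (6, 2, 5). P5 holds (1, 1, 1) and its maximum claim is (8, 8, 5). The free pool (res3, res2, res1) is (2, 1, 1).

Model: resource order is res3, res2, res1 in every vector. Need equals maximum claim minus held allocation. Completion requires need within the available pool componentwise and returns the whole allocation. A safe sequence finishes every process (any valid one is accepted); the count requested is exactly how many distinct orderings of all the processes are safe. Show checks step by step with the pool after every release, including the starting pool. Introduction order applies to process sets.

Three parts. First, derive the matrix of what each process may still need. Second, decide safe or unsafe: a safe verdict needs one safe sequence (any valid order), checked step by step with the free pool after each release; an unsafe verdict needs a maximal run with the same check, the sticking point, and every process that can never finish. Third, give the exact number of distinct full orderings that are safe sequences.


(1) Outstanding need per process (order res3, res2, res1):
  P3: (2, 0, 1)
  P2: (7, 4, 4)
  P1: (8, 3, 5)
  P4: (1, 2, 0)
  P7: (6, 2, 4)
  P5: (7, 7, 4)
(2) UNSAFE.
Key observation: no order helps: past P3, P4, P7, the free pool tops out at (6, 5, 5), below what each blocked process needs in res3.
A maximal execution: P3, P4, P7 — then nothing else fits. Check, step by step:
  pool = (2, 1, 1)
  P3 needs (2, 0, 1) <= (2, 1, 1) -> finishes; pool += (2, 2, 2) = (4, 3, 3)
  P4 needs (1, 2, 0) <= (4, 3, 3) -> finishes; pool += (2, 2, 1) = (6, 5, 4)
  P7 needs (6, 2, 4) <= (6, 5, 4) -> finishes; pool += (0, 0, 1) = (6, 5, 5)
  blocked: P2 wants (7, 4, 4), pool (6, 5, 5) — not enough res3
  blocked: P1 wants (8, 3, 5), pool (6, 5, 5) — not enough res3
  blocked: P5 wants (7, 7, 4), pool (6, 5, 5) — not enough res3 and res2
Never able to finish: P2, P1 and P5.
(3) The exact count: 0 of the possible complete orderings are safe sequences.


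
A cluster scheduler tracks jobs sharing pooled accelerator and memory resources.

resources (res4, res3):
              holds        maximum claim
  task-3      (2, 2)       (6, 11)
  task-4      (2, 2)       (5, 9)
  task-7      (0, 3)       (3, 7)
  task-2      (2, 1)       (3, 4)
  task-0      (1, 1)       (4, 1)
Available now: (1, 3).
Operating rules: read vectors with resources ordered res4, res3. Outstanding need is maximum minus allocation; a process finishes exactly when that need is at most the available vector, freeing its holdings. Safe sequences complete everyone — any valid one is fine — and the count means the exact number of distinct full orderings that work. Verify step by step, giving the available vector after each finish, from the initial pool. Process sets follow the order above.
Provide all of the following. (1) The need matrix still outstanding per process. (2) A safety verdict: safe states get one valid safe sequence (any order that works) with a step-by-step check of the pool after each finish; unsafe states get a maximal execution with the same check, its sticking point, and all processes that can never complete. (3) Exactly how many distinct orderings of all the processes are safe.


(1) Outstanding need per process (order res4, res3):
  task-3: (4, 9)
  task-4: (3, 7)
  task-7: (3, 4)
  task-2: (1, 3)
  task-0: (3, 0)
(2) SAFE. One safe sequence: task-2, task-7, task-4, task-3, task-0.
Key observation: at task-2 the run first touches a limit — (1, 3) against (1, 3), exact on a resource it actually requests.
Check, step by step:
  pool = (1, 3)
  task-2 needs (1, 3) <= (1, 3) -> finishes; pool += (2, 1) = (3, 4)
  task-7 needs (3, 4) <= (3, 4) -> finishes; pool += (0, 3) = (3, 7)
  task-4 needs (3, 7) <= (3, 7) -> finishes; pool += (2, 2) = (5, 9)
  task-3 needs (4, 9) <= (5, 9) -> finishes; pool += (2, 2) = (7, 11)
  task-0 needs (3, 0) <= (7, 11) -> finishes; pool += (1, 1) = (8, 12)
(3) Precisely 4 of the possible complete orderings are safe sequences.


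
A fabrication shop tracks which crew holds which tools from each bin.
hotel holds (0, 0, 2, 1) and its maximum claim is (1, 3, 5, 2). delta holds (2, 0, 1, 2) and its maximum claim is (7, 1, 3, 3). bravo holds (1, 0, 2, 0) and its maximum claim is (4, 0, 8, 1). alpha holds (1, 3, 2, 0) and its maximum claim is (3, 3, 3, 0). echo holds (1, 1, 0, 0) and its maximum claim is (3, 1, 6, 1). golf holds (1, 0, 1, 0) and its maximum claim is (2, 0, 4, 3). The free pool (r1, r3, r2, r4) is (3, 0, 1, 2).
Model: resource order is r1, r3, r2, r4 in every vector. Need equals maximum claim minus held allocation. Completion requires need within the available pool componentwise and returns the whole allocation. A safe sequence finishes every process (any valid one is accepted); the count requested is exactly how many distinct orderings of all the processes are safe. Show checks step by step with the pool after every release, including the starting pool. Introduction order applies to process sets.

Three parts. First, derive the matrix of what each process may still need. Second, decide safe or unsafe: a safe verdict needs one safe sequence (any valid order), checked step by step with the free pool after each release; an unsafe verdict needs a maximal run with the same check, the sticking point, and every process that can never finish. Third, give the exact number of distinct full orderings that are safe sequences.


(1) Outstanding need per process (order r1, r3, r2, r4):
  hotel: (1, 3, 3, 1)
  delta: (5, 1, 2, 1)
  bravo: (3, 0, 6, 1)
  alpha: (2, 0, 1, 0)
  echo: (2, 0, 6, 1)
  golf: (1, 0, 3, 3)
(2) SAFE, for example via the order alpha, hotel, golf, delta, bravo, echo.
Key observation: alpha marks the first exact bind of the order: its need (2, 0, 1, 0) fits the free (3, 0, 1, 2) with zero slack on a requested resource.
Walking it through:
  pool = (3, 0, 1, 2)
  alpha: need (2, 0, 1, 0) fits (3, 0, 1, 2); releases (1, 3, 2, 0), pool now (4, 3, 3, 2)
  hotel: need (1, 3, 3, 1) fits (4, 3, 3, 2); releases (0, 0, 2, 1), pool now (4, 3, 5, 3)
  golf: need (1, 0, 3, 3) fits (4, 3, 5, 3); releases (1, 0, 1, 0), pool now (5, 3, 6, 3)
  delta: need (5, 1, 2, 1) fits (5, 3, 6, 3); releases (2, 0, 1, 2), pool now (7, 3, 7, 5)
  bravo: need (3, 0, 6, 1) fits (7, 3, 7, 5); releases (1, 0, 2, 0), pool now (8, 3, 9, 5)
  echo: need (2, 0, 6, 1) fits (8, 3, 9, 5); releases (1, 1, 0, 0), pool now (9, 4, 9, 5)
(3) The exact count: 6 of the possible complete orderings are safe sequences.


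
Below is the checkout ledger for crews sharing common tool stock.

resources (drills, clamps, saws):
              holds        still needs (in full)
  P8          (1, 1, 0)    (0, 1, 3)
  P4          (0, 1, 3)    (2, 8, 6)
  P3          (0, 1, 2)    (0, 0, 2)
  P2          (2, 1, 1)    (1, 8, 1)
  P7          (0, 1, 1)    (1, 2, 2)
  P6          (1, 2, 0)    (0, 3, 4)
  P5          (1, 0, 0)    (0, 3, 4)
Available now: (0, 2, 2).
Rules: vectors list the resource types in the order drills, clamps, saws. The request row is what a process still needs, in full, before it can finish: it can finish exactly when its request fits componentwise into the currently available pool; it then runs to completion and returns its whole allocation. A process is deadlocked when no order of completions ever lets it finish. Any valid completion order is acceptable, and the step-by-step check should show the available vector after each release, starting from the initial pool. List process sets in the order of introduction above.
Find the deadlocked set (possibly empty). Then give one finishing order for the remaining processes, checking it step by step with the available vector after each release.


The deadlocked set is P4 and P2.
Key observation: after P3, P8, P6, P7, P5 complete, (3, 7, 5) is the best the pool ever gets, yet each leftover process wants more clamps.
One completion order for the rest: P3, P8, P6, P7, P5. Verifying each step:
  pool = (0, 2, 2)
  P3 needs (0, 0, 2) <= (0, 2, 2) -> finishes; pool += (0, 1, 2) = (0, 3, 4)
  P8 needs (0, 1, 3) <= (0, 3, 4) -> finishes; pool += (1, 1, 0) = (1, 4, 4)
  P6 needs (0, 3, 4) <= (1, 4, 4) -> finishes; pool += (1, 2, 0) = (2, 6, 4)
  P7 needs (1, 2, 2) <= (2, 6, 4) -> finishes; pool += (0, 1, 1) = (2, 7, 5)
  P5 needs (0, 3, 4) <= (2, 7, 5) -> finishes; pool += (1, 0, 0) = (3, 7, 5)
None of the blocked processes ever fits:
  P4 cannot run: need (2, 8, 6) vs free (3, 7, 5) (insufficient clamps and saws)
  P2 cannot run: need (1, 8, 1) vs free (3, 7, 5) (insufficient clamps)


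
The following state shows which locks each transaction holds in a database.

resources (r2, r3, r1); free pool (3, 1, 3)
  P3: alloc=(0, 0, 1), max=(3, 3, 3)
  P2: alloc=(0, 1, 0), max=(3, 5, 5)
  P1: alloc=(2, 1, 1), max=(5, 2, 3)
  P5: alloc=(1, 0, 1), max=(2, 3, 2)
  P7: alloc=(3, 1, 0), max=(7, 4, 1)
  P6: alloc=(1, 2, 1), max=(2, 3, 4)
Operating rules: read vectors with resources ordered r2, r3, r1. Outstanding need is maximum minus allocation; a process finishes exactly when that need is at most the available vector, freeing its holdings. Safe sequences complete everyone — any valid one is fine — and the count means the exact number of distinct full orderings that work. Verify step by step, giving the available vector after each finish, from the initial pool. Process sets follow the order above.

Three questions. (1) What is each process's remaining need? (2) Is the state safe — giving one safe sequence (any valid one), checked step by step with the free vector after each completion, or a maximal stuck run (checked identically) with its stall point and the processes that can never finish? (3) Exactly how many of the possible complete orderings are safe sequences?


(1) Remaining need (order r2, r3, r1):
  P3: (3, 3, 2)
  P2: (3, 4, 5)
  P1: (3, 1, 2)
  P5: (1, 3, 1)
  P7: (4, 3, 1)
  P6: (1, 1, 3)
(2) SAFE — a valid safe sequence is P6, P1, P3, P2, P5, P7.
Key observation: P6 marks the first exact bind of the order: its need (1, 1, 3) fits the free (3, 1, 3) with zero slack on a requested resource.
Verifying each step:
  pool = (3, 1, 3)
  P6: need (1, 1, 3) fits (3, 1, 3); releases (1, 2, 1), pool now (4, 3, 4)
  P1: need (3, 1, 2) fits (4, 3, 4); releases (2, 1, 1), pool now (6, 4, 5)
  P3: need (3, 3, 2) fits (6, 4, 5); releases (0, 0, 1), pool now (6, 4, 6)
  P2: need (3, 4, 5) fits (6, 4, 6); releases (0, 1, 0), pool now (6, 5, 6)
  P5: need (1, 3, 1) fits (6, 5, 6); releases (1, 0, 1), pool now (7, 5, 7)
  P7: need (4, 3, 1) fits (7, 5, 7); releases (3, 1, 0), pool now (10, 6, 7)
(3) Exactly 98 of the possible complete orderings are safe sequences.


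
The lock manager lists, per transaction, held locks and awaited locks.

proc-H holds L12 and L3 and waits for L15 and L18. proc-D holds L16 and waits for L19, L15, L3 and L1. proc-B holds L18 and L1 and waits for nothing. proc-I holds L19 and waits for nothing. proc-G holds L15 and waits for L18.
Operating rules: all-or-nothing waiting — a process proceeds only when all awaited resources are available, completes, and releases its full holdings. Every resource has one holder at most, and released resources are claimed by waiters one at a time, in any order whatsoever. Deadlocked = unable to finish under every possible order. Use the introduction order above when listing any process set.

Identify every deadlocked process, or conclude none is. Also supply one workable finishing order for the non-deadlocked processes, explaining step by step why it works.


No process is deadlocked.
Key observation: no waiting chain loops back on itself — every chain ends at a process that waits on nothing, so everyone eventually runs.
One completion order for the rest: proc-B, proc-I, proc-G, proc-H, proc-D.
Check, step by step:
  proc-B waits on nothing -> runs at once and releases L18 and L1
  proc-I waits on nothing -> runs at once and releases L19
  proc-G waits on L18 — all released -> runs and releases L15
  proc-H waits on L15 and L18 — all released -> runs and releases L12 and L3
  proc-D waits on L19, L15, L3 and L1 — all released -> runs and releases L16


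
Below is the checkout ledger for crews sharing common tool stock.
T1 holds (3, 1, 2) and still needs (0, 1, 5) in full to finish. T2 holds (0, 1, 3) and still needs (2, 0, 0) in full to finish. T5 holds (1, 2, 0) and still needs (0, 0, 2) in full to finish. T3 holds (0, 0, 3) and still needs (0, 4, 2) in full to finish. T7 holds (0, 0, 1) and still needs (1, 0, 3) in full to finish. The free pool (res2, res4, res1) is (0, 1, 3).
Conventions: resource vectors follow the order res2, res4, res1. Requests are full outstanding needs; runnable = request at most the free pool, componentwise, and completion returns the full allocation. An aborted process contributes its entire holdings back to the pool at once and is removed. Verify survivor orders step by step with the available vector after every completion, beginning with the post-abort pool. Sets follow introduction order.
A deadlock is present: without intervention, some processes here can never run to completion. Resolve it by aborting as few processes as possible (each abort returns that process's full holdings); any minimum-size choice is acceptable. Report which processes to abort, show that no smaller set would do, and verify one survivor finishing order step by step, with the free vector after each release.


Abort T3.
Key observation: T1 had no path to completion before; after the abort of T3 ((0, 0, 3) returned), step 1 is where it fits.
Minimality: the empty abort set fails — the state is deadlocked as it stands.
The survivors complete as T1, T5, T2, T7. Verifying each step (starting from the post-abort pool):
  pool = (0, 1, 6)
  run T1 (needs (0, 1, 5), free (0, 1, 6)); after release of (3, 1, 2) the pool is (3, 2, 8)
  run T5 (needs (0, 0, 2), free (3, 2, 8)); after release of (1, 2, 0) the pool is (4, 4, 8)
  run T2 (needs (2, 0, 0), free (4, 4, 8)); after release of (0, 1, 3) the pool is (4, 5, 11)
  run T7 (needs (1, 0, 3), free (4, 5, 11)); after release of (0, 0, 1) the pool is (4, 5, 12)


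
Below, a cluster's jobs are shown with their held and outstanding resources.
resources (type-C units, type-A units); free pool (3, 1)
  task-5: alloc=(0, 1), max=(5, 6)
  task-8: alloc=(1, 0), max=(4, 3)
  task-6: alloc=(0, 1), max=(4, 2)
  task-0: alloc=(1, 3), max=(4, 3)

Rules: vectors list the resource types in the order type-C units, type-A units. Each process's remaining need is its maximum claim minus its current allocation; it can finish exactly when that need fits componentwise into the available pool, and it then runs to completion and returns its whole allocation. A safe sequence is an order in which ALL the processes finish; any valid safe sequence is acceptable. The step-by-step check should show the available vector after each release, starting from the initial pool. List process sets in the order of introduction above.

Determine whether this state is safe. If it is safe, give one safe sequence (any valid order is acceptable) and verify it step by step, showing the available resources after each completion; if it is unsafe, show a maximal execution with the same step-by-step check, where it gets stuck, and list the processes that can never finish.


The state is SAFE; one workable sequence: task-0, task-8, task-6, task-5.
Key observation: task-0 marks the first exact bind of the order: its need (3, 0) fits the free (3, 1) with zero slack on a requested resource.
Verifying each step:
  pool = (3, 1)
  task-0: need (3, 0) fits (3, 1); releases (1, 3), pool now (4, 4)
  task-8: need (3, 3) fits (4, 4); releases (1, 0), pool now (5, 4)
  task-6: need (4, 1) fits (5, 4); releases (0, 1), pool now (5, 5)
  task-5: need (5, 5) fits (5, 5); releases (0, 1), pool now (5, 6)


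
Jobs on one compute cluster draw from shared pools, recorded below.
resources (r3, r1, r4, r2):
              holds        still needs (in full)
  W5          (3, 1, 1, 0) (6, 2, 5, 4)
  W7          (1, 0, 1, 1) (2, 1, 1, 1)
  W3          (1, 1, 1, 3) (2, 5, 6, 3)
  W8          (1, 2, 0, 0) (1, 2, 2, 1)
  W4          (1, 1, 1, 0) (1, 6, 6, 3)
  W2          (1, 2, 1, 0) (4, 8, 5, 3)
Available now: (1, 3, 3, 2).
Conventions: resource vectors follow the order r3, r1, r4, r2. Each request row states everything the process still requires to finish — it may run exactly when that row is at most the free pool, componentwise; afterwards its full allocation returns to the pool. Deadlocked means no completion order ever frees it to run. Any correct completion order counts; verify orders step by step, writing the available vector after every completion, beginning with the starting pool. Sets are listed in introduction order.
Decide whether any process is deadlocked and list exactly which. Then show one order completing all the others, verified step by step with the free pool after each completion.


The deadlocked set is W5, W3, W4 and W2.
Key observation: once W8, W7 finish, the pool peaks at (3, 5, 4, 3) — and every remaining process still needs more r4 than that.
A valid finishing order for the others: W8, W7. Step-by-step check:
  pool = (1, 3, 3, 2)
  W8 needs (1, 2, 2, 1) <= (1, 3, 3, 2) -> finishes; pool += (1, 2, 0, 0) = (2, 5, 3, 2)
  W7 needs (2, 1, 1, 1) <= (2, 5, 3, 2) -> finishes; pool += (1, 0, 1, 1) = (3, 5, 4, 3)
None of the blocked processes ever fits:
  blocked: W5 wants (6, 2, 5, 4), pool (3, 5, 4, 3) — not enough r3, r4 and r2
  blocked: W3 wants (2, 5, 6, 3), pool (3, 5, 4, 3) — not enough r4
  blocked: W4 wants (1, 6, 6, 3), pool (3, 5, 4, 3) — not enough r1 and r4
  blocked: W2 wants (4, 8, 5, 3), pool (3, 5, 4, 3) — not enough r3, r1 and r4


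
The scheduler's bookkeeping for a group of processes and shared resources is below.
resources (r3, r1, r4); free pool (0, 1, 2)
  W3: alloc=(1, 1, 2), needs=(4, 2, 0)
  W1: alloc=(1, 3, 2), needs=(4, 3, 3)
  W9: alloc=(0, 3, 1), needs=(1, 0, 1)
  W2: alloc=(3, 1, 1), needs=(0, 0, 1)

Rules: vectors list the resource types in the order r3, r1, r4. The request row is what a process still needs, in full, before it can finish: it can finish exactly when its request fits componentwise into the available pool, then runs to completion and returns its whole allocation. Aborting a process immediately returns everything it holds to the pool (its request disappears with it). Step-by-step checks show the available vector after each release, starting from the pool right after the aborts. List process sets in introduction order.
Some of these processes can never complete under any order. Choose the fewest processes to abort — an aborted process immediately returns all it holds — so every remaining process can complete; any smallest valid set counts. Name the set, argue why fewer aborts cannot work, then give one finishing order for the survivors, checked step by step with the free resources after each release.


Abort W3.
Key observation: aborting W3 returns (1, 1, 2), and W1 — hopeless before — runs at step 3 with the returned capacity in the pool.
Minimality: the empty abort set fails — the state is deadlocked as it stands.
Survivors finish in the order: W2, W9, W1. Walking it through (pool after the aborts first):
  pool = (1, 2, 4)
  W2: need (0, 0, 1) fits (1, 2, 4); releases (3, 1, 1), pool now (4, 3, 5)
  W9: need (1, 0, 1) fits (4, 3, 5); releases (0, 3, 1), pool now (4, 6, 6)
  W1: need (4, 3, 3) fits (4, 6, 6); releases (1, 3, 2), pool now (5, 9, 8)


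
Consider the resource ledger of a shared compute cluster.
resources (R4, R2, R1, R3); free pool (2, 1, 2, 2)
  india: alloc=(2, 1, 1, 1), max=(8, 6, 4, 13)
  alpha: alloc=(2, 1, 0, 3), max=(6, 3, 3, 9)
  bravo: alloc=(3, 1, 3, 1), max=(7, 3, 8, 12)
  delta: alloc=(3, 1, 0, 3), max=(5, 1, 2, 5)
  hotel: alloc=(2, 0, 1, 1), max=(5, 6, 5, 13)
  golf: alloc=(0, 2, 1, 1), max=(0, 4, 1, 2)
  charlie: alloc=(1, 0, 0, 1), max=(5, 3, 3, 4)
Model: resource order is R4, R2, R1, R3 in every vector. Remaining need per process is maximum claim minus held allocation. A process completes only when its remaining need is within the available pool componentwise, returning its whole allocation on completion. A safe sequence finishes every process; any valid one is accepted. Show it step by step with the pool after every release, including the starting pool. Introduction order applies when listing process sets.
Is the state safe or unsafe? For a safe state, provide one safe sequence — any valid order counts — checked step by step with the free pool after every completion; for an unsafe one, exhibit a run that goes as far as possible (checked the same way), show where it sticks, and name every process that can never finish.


UNSAFE.
Key observation: the pool after delta, golf, charlie, alpha is (8, 5, 3, 10); every surviving request exceeds it in R3, so progress ends there.
The run delta, golf, charlie, alpha cannot be extended any further. Verifying each step:
  pool = (2, 1, 2, 2)
  delta needs (2, 0, 2, 2) <= (2, 1, 2, 2) -> finishes; pool += (3, 1, 0, 3) = (5, 2, 2, 5)
  golf needs (0, 2, 0, 1) <= (5, 2, 2, 5) -> finishes; pool += (0, 2, 1, 1) = (5, 4, 3, 6)
  charlie needs (4, 3, 3, 3) <= (5, 4, 3, 6) -> finishes; pool += (1, 0, 0, 1) = (6, 4, 3, 7)
  alpha needs (4, 2, 3, 6) <= (6, 4, 3, 7) -> finishes; pool += (2, 1, 0, 3) = (8, 5, 3, 10)
  india still needs (6, 5, 3, 12) but only (8, 5, 3, 10) is free — short on R3
  bravo still needs (4, 2, 5, 11) but only (8, 5, 3, 10) is free — short on R1 and R3
  hotel still needs (3, 6, 4, 12) but only (8, 5, 3, 10) is free — short on R2, R1 and R3
Permanently blocked: india, bravo and hotel.


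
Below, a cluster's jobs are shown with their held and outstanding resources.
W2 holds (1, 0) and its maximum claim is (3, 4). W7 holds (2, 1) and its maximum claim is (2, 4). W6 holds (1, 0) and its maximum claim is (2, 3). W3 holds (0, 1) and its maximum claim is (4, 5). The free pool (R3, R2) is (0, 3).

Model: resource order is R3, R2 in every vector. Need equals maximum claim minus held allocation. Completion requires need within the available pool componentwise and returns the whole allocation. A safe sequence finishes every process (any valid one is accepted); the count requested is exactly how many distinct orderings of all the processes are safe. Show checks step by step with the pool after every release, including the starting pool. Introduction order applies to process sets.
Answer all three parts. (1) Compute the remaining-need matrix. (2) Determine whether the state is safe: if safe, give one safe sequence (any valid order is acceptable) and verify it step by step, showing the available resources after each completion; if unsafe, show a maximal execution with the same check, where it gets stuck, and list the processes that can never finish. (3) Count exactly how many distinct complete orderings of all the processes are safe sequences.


(1) Need matrix, components ordered R3, R2:
  W2: (2, 4)
  W7: (0, 3)
  W6: (1, 3)
  W3: (4, 4)
(2) SAFE — a valid safe sequence is W7, W2, W6, W3.
Key observation: at W7 the run first touches a limit — (0, 3) against (0, 3), exact on a resource it actually requests.
Verifying each step:
  pool = (0, 3)
  W7: need (0, 3) fits (0, 3); releases (2, 1), pool now (2, 4)
  W2: need (2, 4) fits (2, 4); releases (1, 0), pool now (3, 4)
  W6: need (1, 3) fits (3, 4); releases (1, 0), pool now (4, 4)
  W3: need (4, 4) fits (4, 4); releases (0, 1), pool now (4, 5)
(3) Exactly 2 of the possible complete orderings are safe sequences.


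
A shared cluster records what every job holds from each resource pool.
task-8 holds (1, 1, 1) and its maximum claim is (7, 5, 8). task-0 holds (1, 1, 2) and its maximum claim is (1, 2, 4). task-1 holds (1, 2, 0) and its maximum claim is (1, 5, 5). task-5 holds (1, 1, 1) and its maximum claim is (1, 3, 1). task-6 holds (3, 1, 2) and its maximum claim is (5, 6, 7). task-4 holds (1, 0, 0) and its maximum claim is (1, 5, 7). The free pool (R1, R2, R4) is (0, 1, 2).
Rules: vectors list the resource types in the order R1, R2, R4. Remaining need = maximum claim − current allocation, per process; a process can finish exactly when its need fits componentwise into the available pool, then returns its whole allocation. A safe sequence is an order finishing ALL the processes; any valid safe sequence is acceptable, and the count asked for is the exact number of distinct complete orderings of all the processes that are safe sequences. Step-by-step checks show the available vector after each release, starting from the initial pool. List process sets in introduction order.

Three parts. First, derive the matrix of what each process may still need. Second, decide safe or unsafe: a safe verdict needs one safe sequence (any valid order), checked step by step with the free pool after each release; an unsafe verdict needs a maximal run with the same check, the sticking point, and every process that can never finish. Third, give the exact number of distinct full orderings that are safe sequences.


(1) Need matrix, components ordered R1, R2, R4:
  task-8: (6, 4, 7)
  task-0: (0, 1, 2)
  task-1: (0, 3, 5)
  task-5: (0, 2, 0)
  task-6: (2, 5, 5)
  task-4: (0, 5, 7)
(2) SAFE, for example via the order task-0, task-5, task-1, task-6, task-8, task-4.
Key observation: at task-0 the run first touches a limit — (0, 1, 2) against (0, 1, 2), exact on a resource it actually requests.
Step-by-step check:
  pool = (0, 1, 2)
  task-0: need (0, 1, 2) fits (0, 1, 2); releases (1, 1, 2), pool now (1, 2, 4)
  task-5: need (0, 2, 0) fits (1, 2, 4); releases (1, 1, 1), pool now (2, 3, 5)
  task-1: need (0, 3, 5) fits (2, 3, 5); releases (1, 2, 0), pool now (3, 5, 5)
  task-6: need (2, 5, 5) fits (3, 5, 5); releases (3, 1, 2), pool now (6, 6, 7)
  task-8: need (6, 4, 7) fits (6, 6, 7); releases (1, 1, 1), pool now (7, 7, 8)
  task-4: need (0, 5, 7) fits (7, 7, 8); releases (1, 0, 0), pool now (8, 7, 8)
(3) Exactly 2 of the possible complete orderings are safe sequences.


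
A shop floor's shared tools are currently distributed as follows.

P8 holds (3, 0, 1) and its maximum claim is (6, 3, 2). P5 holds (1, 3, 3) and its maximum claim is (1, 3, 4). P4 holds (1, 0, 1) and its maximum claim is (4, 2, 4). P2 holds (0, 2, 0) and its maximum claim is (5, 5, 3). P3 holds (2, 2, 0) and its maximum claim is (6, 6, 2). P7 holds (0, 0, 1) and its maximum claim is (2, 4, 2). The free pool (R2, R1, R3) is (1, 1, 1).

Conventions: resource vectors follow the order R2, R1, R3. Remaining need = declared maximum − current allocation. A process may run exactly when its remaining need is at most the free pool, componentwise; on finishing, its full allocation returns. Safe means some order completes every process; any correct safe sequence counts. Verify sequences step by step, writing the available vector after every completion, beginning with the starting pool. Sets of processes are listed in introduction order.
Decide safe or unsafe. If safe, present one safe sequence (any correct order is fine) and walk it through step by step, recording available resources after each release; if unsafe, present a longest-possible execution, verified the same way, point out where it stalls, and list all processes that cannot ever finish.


UNSAFE — no complete ordering exists.
Key observation: once P5, P7 finish, the pool peaks at (2, 4, 5) — and every remaining process still needs more R2 than that.
Going as far as possible: P5, P7; after that, nothing fits. Check, step by step:
  pool = (1, 1, 1)
  P5: need (0, 0, 1) fits (1, 1, 1); releases (1, 3, 3), pool now (2, 4, 4)
  P7: need (2, 4, 1) fits (2, 4, 4); releases (0, 0, 1), pool now (2, 4, 5)
  blocked: P8 wants (3, 3, 1), pool (2, 4, 5) — not enough R2
  blocked: P4 wants (3, 2, 3), pool (2, 4, 5) — not enough R2
  blocked: P2 wants (5, 3, 3), pool (2, 4, 5) — not enough R2
  blocked: P3 wants (4, 4, 2), pool (2, 4, 5) — not enough R2
Permanently blocked: P8, P4, P2 and P3.


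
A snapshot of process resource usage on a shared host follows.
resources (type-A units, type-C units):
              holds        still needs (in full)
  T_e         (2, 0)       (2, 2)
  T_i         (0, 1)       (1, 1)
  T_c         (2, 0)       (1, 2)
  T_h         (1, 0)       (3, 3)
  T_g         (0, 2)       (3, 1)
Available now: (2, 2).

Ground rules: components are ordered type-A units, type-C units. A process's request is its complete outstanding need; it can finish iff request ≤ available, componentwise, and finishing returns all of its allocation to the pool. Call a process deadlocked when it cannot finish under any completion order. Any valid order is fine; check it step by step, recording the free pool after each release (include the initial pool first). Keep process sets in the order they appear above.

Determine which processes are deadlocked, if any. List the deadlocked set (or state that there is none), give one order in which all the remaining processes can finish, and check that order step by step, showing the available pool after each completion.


The deadlocked set is empty.
Key observation: T_i fits the free pool immediately, and its release cascades until everyone finishes.
The rest can finish in the order T_i, T_c, T_h, T_e, T_g. Walking it through:
  pool = (2, 2)
  T_i needs (1, 1) <= (2, 2) -> finishes; pool += (0, 1) = (2, 3)
  T_c needs (1, 2) <= (2, 3) -> finishes; pool += (2, 0) = (4, 3)
  T_h needs (3, 3) <= (4, 3) -> finishes; pool += (1, 0) = (5, 3)
  T_e needs (2, 2) <= (5, 3) -> finishes; pool += (2, 0) = (7, 3)
  T_g needs (3, 1) <= (7, 3) -> finishes; pool += (0, 2) = (7, 5)


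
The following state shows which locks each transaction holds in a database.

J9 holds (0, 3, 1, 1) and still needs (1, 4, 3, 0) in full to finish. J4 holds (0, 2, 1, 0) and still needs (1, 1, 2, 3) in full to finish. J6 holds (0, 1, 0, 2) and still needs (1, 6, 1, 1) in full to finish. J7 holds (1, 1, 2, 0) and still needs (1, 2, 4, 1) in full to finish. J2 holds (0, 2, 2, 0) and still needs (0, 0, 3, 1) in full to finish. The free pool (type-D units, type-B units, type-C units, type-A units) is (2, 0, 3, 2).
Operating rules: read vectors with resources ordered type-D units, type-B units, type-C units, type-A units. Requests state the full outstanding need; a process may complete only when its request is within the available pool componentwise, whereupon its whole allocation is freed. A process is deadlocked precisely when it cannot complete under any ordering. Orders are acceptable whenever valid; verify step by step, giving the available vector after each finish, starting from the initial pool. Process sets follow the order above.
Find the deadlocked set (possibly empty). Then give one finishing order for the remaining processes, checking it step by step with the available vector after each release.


Deadlocked: J9, J4 and J6.
Key observation: after J2, J7 the pool peaks at (3, 3, 7, 2), and each blocked process is short somewhere: J9 on type-B units; J4 on type-A units; J6 on type-B units.
A valid finishing order for the others: J2, J7. Step-by-step check:
  pool = (2, 0, 3, 2)
  J2: need (0, 0, 3, 1) fits (2, 0, 3, 2); releases (0, 2, 2, 0), pool now (2, 2, 5, 2)
  J7: need (1, 2, 4, 1) fits (2, 2, 5, 2); releases (1, 1, 2, 0), pool now (3, 3, 7, 2)
The blocked processes can never fit:
  J9 still needs (1, 4, 3, 0) but only (3, 3, 7, 2) is free — short on type-B units
  J4 still needs (1, 1, 2, 3) but only (3, 3, 7, 2) is free — short on type-A units
  J6 still needs (1, 6, 1, 1) but only (3, 3, 7, 2) is free — short on type-B units


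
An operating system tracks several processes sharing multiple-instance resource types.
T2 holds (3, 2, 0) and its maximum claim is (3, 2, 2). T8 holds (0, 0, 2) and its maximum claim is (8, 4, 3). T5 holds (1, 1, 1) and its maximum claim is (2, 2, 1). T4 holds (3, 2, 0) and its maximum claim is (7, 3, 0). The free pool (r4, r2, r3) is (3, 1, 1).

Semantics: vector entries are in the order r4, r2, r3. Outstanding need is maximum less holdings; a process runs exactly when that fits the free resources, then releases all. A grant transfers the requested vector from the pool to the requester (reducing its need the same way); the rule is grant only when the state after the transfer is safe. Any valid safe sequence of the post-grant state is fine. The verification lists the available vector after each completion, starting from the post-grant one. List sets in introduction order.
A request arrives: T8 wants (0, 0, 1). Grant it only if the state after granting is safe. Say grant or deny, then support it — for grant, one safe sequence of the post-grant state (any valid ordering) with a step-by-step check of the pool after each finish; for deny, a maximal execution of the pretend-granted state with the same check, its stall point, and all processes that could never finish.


DENY — the pretend-granted state is unsafe.
Key observation: after T5, T4 the pool peaks at (7, 4, 1), and each blocked process is short somewhere: T2 on r3; T8 on r4.
On the post-grant state, T5, T4 is a maximal run — nothing extends it. Verifying each step:
  pool = (3, 1, 0)
  run T5 (needs (1, 1, 0), free (3, 1, 0)); after release of (1, 1, 1) the pool is (4, 2, 1)
  run T4 (needs (4, 1, 0), free (4, 2, 1)); after release of (3, 2, 0) the pool is (7, 4, 1)
  T2 cannot run: need (0, 0, 2) vs free (7, 4, 1) (insufficient r3)
  T8 cannot run: need (8, 4, 0) vs free (7, 4, 1) (insufficient r4)
Processes that could never finish after the grant: T2 and T8.
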